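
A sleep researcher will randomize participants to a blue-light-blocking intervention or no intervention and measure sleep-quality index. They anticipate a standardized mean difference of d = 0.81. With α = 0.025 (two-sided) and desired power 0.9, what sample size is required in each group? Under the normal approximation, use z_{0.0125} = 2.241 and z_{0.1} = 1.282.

n = 38 per group

For two independent groups with equal n: n = 2·((z_{α/2} + z_β) / d)².
z_{α/2} + z_β = 2.241 + 1.282 = 3.523.
n = 2 × (3.523 / 0.81)² = 2 × 4.349² = 2 × 18.92 = 37.8.
Round up to the next whole participant.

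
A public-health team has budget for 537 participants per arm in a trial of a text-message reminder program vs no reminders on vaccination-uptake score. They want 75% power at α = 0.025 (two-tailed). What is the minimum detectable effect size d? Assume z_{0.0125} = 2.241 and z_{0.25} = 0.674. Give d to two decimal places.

d_min ≈ 0.18

For two independent groups of n = 537 each: d_min = (z_{α/2} + z_β)·√(2/n).
z-sum = 2.241 + 0.674 = 2.915.
d_min = 2.915 × √(2/537) = 2.915 × 0.0610 = 0.178.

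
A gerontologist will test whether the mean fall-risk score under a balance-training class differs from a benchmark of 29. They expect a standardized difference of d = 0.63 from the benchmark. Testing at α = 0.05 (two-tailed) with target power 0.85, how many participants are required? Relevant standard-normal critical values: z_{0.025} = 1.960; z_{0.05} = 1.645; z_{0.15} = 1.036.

For a one-sample test: n = ((z_{α/2} + z_β) / d)².
z_{α/2} + z_β = 1.960 + 1.036 = 2.996.
n = (2.996 / 0.63)² = 4.756² = 22.62.
Round up.

n = 23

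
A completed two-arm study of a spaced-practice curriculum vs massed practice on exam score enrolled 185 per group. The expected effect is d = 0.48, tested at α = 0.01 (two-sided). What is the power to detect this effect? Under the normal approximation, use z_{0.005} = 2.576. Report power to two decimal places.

For two equal groups, power = Φ(d·√(n/2) − z_{α/2}).
d·√(n/2) = 0.48 × √(185/2) = 0.48 × 9.618 = 4.616.
z_β = 4.616 − 2.576 = 2.040.
Power = Φ(2.040) = 0.979.

power ≈ 0.98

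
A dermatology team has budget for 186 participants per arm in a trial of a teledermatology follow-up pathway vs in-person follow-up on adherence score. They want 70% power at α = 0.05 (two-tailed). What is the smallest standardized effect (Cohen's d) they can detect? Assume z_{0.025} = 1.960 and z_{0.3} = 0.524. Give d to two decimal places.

For two independent groups of n = 186 each: d_min = (z_{α/2} + z_β)·√(2/n).
z-sum = 1.960 + 0.524 = 2.484.
d_min = 2.484 × √(2/186) = 2.484 × 0.1037 = 0.258.

d_min ≈ 0.26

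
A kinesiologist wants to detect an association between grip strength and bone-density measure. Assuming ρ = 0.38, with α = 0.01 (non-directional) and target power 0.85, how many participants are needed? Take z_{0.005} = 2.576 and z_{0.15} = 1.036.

Fisher's z: C = ½·ln((1+r)/(1−r)) = ½·ln(2.2258) = 0.4001.
n = ((z_{α/2} + z_β)/C)² + 3.
(2.576 + 1.036) / 0.4001 = 3.612 / 0.4001 = 9.028.
n = 9.028² + 3 = 81.50 + 3 = 84.5.
Round up.

n = 85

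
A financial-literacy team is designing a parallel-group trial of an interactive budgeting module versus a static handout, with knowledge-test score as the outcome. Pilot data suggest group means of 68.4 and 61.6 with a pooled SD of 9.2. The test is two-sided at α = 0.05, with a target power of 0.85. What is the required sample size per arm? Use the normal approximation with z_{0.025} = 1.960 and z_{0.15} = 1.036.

n = 33 per group

Cohen's d = |M₁ − M₂| / SD_pooled = |68.4 − 61.6| / 9.2 = 6.8 / 9.2 = 0.739.
For two independent groups with equal n: n = 2·((z_{α/2} + z_β) / d)².
z_{α/2} + z_β = 1.960 + 1.036 = 2.996.
n = 2 × (2.996 / 0.739)² = 2 × 4.054² = 2 × 16.44 = 32.9.
Round up to the next whole participant.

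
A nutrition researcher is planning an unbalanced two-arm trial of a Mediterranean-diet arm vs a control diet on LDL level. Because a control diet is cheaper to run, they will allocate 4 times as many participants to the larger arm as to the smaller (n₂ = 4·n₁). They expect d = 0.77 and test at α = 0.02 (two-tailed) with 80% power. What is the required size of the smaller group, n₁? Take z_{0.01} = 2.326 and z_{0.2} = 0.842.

n₁ = 22

With allocation ratio k = n₂/n₁ = 4, Var(x̄₁−x̄₂) = σ²(1/n₁ + 1/(k·n₁)) = σ²·(k+1)/(k·n₁).
So n₁ = (1 + 1/k)·((z_{α/2} + z_β)/d)² = 1.250 × (3.168/0.77)².
n₁ = 1.250 × 16.93 = 21.2.
Round up: n₁ = 22, giving n₂ = 4 × 22 = 88.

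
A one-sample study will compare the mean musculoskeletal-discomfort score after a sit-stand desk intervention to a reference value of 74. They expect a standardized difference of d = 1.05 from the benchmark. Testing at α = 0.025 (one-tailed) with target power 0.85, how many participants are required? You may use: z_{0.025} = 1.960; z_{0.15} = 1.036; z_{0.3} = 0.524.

For a one-sample test: n = ((z_{α} + z_β) / d)².
z_{α} + z_β = 1.960 + 1.036 = 2.996.
n = (2.996 / 1.05)² = 2.853² = 8.14.
Round up.

n = 9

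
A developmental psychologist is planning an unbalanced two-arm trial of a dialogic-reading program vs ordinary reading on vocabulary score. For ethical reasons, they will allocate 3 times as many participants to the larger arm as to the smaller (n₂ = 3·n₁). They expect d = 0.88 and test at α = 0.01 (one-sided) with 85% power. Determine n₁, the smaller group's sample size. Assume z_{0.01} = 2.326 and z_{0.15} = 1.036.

With allocation ratio k = n₂/n₁ = 3, Var(x̄₁−x̄₂) = σ²(1/n₁ + 1/(k·n₁)) = σ²·(k+1)/(k·n₁).
So n₁ = (1 + 1/k)·((z_{α} + z_β)/d)² = 1.333 × (3.362/0.88)².
n₁ = 1.333 × 14.60 = 19.5.
Round up: n₁ = 20, giving n₂ = 3 × 20 = 60.

n₁ = 20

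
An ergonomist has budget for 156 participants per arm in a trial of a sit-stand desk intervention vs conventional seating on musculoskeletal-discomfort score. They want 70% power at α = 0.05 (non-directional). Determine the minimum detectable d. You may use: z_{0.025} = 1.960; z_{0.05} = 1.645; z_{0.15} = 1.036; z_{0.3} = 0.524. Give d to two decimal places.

For two independent groups of n = 156 each: d_min = (z_{α/2} + z_β)·√(2/n).
z-sum = 1.960 + 0.524 = 2.484.
d_min = 2.484 × √(2/156) = 2.484 × 0.1132 = 0.281.

d_min ≈ 0.28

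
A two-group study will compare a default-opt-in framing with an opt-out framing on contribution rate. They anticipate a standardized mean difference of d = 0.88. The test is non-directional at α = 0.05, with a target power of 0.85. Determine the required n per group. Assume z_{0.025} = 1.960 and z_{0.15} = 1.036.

n = 24 per group

For two independent groups with equal n: n = 2·((z_{α/2} + z_β) / d)².
z_{α/2} + z_β = 1.960 + 1.036 = 2.996.
n = 2 × (2.996 / 0.88)² = 2 × 3.405² = 2 × 11.59 = 23.2.
Round up to the next whole participant.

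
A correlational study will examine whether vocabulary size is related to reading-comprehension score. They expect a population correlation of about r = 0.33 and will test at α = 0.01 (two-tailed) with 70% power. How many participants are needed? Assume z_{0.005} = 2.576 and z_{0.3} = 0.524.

n = 85

Fisher's z: C = ½·ln((1+r)/(1−r)) = ½·ln(1.9851) = 0.3428.
n = ((z_{α/2} + z_β)/C)² + 3.
(2.576 + 0.524) / 0.3428 = 3.100 / 0.3428 = 9.043.
n = 9.043² + 3 = 81.78 + 3 = 84.8.
Round up.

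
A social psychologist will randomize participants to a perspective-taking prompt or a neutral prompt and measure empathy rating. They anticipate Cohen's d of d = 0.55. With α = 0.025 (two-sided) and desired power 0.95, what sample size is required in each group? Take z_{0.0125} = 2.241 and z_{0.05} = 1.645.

For two independent groups with equal n: n = 2·((z_{α/2} + z_β) / d)².
z_{α/2} + z_β = 2.241 + 1.645 = 3.886.
n = 2 × (3.886 / 0.55)² = 2 × 7.065² = 2 × 49.92 = 99.8.
Round up to the next whole participant.

n = 100 per group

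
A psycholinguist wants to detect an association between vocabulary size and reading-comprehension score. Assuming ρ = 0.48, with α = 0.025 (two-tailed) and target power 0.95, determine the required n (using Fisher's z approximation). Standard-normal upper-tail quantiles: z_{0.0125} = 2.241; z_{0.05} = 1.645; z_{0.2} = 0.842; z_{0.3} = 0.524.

Fisher's z: C = ½·ln((1+r)/(1−r)) = ½·ln(2.8462) = 0.5230.
n = ((z_{α/2} + z_β)/C)² + 3.
(2.241 + 1.645) / 0.5230 = 3.886 / 0.5230 = 7.430.
n = 7.430² + 3 = 55.21 + 3 = 58.2.
Round up.

n = 59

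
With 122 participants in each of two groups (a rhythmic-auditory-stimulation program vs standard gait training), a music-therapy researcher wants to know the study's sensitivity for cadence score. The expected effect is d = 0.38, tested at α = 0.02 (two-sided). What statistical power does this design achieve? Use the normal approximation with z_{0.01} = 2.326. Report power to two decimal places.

power ≈ 0.74

For two equal groups, power = Φ(d·√(n/2) − z_{α/2}).
d·√(n/2) = 0.38 × √(122/2) = 0.38 × 7.810 = 2.968.
z_β = 2.968 − 2.326 = 0.642.
Power = Φ(0.642) = 0.740.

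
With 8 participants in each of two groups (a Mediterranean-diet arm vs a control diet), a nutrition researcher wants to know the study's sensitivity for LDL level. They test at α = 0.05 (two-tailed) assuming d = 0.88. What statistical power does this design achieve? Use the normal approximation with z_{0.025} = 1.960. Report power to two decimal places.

power ≈ 0.42

For two equal groups, power = Φ(d·√(n/2) − z_{α/2}).
d·√(n/2) = 0.88 × √(8/2) = 0.88 × 2.000 = 1.760.
z_β = 1.760 − 1.960 = -0.200.
Power = Φ(-0.200) = 0.421.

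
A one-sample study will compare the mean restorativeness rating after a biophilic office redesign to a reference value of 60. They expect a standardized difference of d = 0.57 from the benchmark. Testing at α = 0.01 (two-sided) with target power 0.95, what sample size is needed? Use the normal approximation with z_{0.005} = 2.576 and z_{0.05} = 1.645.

For a one-sample test: n = ((z_{α/2} + z_β) / d)².
z_{α/2} + z_β = 2.576 + 1.645 = 4.221.
n = (4.221 / 0.57)² = 7.405² = 54.84.
Round up.

n = 55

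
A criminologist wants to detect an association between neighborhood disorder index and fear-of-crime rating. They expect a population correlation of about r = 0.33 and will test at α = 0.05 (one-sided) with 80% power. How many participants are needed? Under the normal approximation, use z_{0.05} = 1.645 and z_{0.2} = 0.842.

Fisher's z: C = ½·ln((1+r)/(1−r)) = ½·ln(1.9851) = 0.3428.
n = ((z_{α} + z_β)/C)² + 3.
(1.645 + 0.842) / 0.3428 = 2.487 / 0.3428 = 7.255.
n = 7.255² + 3 = 52.63 + 3 = 55.6.
Round up.

n = 56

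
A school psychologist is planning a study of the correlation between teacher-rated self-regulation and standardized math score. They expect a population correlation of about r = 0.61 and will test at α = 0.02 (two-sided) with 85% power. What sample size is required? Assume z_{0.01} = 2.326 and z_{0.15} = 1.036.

n = 26

Fisher's z: C = ½·ln((1+r)/(1−r)) = ½·ln(4.1282) = 0.7089.
n = ((z_{α/2} + z_β)/C)² + 3.
(2.326 + 1.036) / 0.7089 = 3.362 / 0.7089 = 4.743.
n = 4.743² + 3 = 22.49 + 3 = 25.5.
Round up.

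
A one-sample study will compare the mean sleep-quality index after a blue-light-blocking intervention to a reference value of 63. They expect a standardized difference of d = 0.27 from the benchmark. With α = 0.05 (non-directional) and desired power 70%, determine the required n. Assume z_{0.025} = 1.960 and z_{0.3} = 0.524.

n = 85

For a one-sample test: n = ((z_{α/2} + z_β) / d)².
z_{α/2} + z_β = 1.960 + 0.524 = 2.484.
n = (2.484 / 0.27)² = 9.200² = 84.64.
Round up.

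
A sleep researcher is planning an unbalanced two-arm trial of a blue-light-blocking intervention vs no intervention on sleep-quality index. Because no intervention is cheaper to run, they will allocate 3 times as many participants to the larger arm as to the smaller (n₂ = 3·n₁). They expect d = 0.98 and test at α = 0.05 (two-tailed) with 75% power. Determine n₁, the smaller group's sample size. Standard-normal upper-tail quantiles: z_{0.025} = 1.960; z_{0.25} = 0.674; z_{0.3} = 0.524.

n₁ = 10

With allocation ratio k = n₂/n₁ = 3, Var(x̄₁−x̄₂) = σ²(1/n₁ + 1/(k·n₁)) = σ²·(k+1)/(k·n₁).
So n₁ = (1 + 1/k)·((z_{α/2} + z_β)/d)² = 1.333 × (2.634/0.98)².
n₁ = 1.333 × 7.22 = 9.6.
Round up: n₁ = 10, giving n₂ = 3 × 10 = 30.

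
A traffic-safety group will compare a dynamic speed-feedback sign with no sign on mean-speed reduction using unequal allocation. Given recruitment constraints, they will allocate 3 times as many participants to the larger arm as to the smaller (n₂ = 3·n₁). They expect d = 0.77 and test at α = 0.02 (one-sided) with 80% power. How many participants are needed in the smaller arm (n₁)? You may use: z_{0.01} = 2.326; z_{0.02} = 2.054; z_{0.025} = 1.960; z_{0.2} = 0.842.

With allocation ratio k = n₂/n₁ = 3, Var(x̄₁−x̄₂) = σ²(1/n₁ + 1/(k·n₁)) = σ²·(k+1)/(k·n₁).
So n₁ = (1 + 1/k)·((z_{α} + z_β)/d)² = 1.333 × (2.896/0.77)².
n₁ = 1.333 × 14.15 = 18.9.
Round up: n₁ = 19, giving n₂ = 3 × 19 = 57.

n₁ = 19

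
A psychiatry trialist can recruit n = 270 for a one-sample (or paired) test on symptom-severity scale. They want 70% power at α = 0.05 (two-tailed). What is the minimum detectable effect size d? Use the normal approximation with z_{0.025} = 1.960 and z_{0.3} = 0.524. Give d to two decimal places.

For a single sample (or paired design) of n = 270: d_min = (z_{α/2} + z_β)/√n.
z-sum = 1.960 + 0.524 = 2.484.
d_min = 2.484 / √270 = 2.484 / 16.432 = 0.151.

d_min ≈ 0.15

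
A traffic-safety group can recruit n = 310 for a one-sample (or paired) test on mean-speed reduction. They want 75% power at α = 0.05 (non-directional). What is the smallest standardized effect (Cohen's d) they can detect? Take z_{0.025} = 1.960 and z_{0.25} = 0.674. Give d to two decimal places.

d_min ≈ 0.15

For a single sample (or paired design) of n = 310: d_min = (z_{α/2} + z_β)/√n.
z-sum = 1.960 + 0.674 = 2.634.
d_min = 2.634 / √310 = 2.634 / 17.607 = 0.150.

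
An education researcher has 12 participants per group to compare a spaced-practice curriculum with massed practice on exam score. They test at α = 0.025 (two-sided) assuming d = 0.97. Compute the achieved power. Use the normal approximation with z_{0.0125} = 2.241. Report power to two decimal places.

For two equal groups, power = Φ(d·√(n/2) − z_{α/2}).
d·√(n/2) = 0.97 × √(12/2) = 0.97 × 2.449 = 2.376.
z_β = 2.376 − 2.241 = 0.135.
Power = Φ(0.135) = 0.554.

power ≈ 0.55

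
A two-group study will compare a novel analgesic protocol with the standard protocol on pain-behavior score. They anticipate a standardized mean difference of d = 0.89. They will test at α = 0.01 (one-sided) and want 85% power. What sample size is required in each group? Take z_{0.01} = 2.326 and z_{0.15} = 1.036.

For two independent groups with equal n: n = 2·((z_{α} + z_β) / d)².
z_{α} + z_β = 2.326 + 1.036 = 3.362.
n = 2 × (3.362 / 0.89)² = 2 × 3.778² = 2 × 14.27 = 28.5.
Round up to the next whole participant.

n = 29 per group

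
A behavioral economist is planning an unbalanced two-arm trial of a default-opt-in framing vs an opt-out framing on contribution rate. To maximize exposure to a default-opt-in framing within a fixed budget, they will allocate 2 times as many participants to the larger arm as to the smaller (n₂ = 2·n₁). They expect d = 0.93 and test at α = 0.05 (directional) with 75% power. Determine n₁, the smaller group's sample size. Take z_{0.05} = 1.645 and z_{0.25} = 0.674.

With allocation ratio k = n₂/n₁ = 2, Var(x̄₁−x̄₂) = σ²(1/n₁ + 1/(k·n₁)) = σ²·(k+1)/(k·n₁).
So n₁ = (1 + 1/k)·((z_{α} + z_β)/d)² = 1.500 × (2.319/0.93)².
n₁ = 1.500 × 6.22 = 9.3.
Round up: n₁ = 10, giving n₂ = 2 × 10 = 20.

n₁ = 10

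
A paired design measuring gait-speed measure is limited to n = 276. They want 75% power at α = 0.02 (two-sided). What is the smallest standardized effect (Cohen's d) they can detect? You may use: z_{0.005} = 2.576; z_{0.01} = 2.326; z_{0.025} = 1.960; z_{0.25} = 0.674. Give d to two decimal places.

d_min ≈ 0.18

For a single sample (or paired design) of n = 276: d_min = (z_{α/2} + z_β)/√n.
z-sum = 2.326 + 0.674 = 3.000.
d_min = 3.000 / √276 = 3.000 / 16.613 = 0.181.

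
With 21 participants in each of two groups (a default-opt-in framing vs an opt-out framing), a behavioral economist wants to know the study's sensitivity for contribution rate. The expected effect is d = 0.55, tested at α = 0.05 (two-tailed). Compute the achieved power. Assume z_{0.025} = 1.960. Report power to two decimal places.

power ≈ 0.43

For two equal groups, power = Φ(d·√(n/2) − z_{α/2}).
d·√(n/2) = 0.55 × √(21/2) = 0.55 × 3.240 = 1.782.
z_β = 1.782 − 1.960 = -0.178.
Power = Φ(-0.178) = 0.429.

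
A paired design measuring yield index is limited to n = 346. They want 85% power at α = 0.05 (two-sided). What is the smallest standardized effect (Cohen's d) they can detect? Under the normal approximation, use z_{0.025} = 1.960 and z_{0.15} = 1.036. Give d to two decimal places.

For a single sample (or paired design) of n = 346: d_min = (z_{α/2} + z_β)/√n.
z-sum = 1.960 + 1.036 = 2.996.
d_min = 2.996 / √346 = 2.996 / 18.601 = 0.161.

d_min ≈ 0.16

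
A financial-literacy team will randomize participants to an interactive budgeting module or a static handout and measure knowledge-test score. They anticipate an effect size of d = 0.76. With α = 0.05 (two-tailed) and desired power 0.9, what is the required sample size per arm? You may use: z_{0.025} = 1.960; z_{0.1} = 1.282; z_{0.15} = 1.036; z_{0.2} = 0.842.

For two independent groups with equal n: n = 2·((z_{α/2} + z_β) / d)².
z_{α/2} + z_β = 1.960 + 1.282 = 3.242.
n = 2 × (3.242 / 0.76)² = 2 × 4.266² = 2 × 18.20 = 36.4.
Round up to the next whole participant.

n = 37 per group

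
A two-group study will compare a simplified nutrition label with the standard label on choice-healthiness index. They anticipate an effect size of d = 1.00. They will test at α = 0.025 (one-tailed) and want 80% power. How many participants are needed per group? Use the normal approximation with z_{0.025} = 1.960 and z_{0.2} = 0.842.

n = 16 per group

For two independent groups with equal n: n = 2·((z_{α} + z_β) / d)².
z_{α} + z_β = 1.960 + 0.842 = 2.802.
n = 2 × (2.802 / 1.00)² = 2 × 2.802² = 2 × 7.85 = 15.7.
Round up to the next whole participant.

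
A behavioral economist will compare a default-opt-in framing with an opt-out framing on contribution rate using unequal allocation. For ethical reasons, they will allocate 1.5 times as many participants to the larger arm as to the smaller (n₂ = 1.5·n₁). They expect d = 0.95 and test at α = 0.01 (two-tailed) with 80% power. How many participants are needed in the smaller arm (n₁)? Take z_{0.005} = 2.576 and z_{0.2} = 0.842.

With allocation ratio k = n₂/n₁ = 1.5, Var(x̄₁−x̄₂) = σ²(1/n₁ + 1/(k·n₁)) = σ²·(k+1)/(k·n₁).
So n₁ = (1 + 1/k)·((z_{α/2} + z_β)/d)² = 1.667 × (3.418/0.95)².
n₁ = 1.667 × 12.94 = 21.6.
Round up: n₁ = 22, giving n₂ = 1.5 × 22 = 33.

n₁ = 22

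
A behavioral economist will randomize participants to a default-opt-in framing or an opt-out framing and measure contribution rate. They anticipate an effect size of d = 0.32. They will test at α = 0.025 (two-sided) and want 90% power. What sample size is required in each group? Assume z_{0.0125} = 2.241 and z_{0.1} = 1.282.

For two independent groups with equal n: n = 2·((z_{α/2} + z_β) / d)².
z_{α/2} + z_β = 2.241 + 1.282 = 3.523.
n = 2 × (3.523 / 0.32)² = 2 × 11.009² = 2 × 121.21 = 242.4.
Round up to the next whole participant.

n = 243 per group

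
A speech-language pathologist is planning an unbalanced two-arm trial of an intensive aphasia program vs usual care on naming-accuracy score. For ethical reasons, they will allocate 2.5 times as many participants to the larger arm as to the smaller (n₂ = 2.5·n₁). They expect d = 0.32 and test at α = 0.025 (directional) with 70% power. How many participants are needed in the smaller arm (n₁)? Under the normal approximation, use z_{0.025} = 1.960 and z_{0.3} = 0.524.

With allocation ratio k = n₂/n₁ = 2.5, Var(x̄₁−x̄₂) = σ²(1/n₁ + 1/(k·n₁)) = σ²·(k+1)/(k·n₁).
So n₁ = (1 + 1/k)·((z_{α} + z_β)/d)² = 1.400 × (2.484/0.32)².
n₁ = 1.400 × 60.26 = 84.4.
Round up: n₁ = 85, giving n₂ = ⌈2.5 × 85⌉ = ⌈212.5⌉ = 213.

n₁ = 85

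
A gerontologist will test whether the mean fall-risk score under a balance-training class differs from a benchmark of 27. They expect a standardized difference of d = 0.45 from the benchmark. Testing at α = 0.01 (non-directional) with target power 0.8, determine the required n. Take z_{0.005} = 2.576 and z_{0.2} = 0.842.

n = 58

For a one-sample test: n = ((z_{α/2} + z_β) / d)².
z_{α/2} + z_β = 2.576 + 0.842 = 3.418.
n = (3.418 / 0.45)² = 7.596² = 57.69.
Round up.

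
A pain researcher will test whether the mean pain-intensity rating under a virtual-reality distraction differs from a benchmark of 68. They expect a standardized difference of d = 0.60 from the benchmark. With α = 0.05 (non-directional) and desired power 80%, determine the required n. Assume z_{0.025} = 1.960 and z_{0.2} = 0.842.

For a one-sample test: n = ((z_{α/2} + z_β) / d)².
z_{α/2} + z_β = 1.960 + 0.842 = 2.802.
n = (2.802 / 0.60)² = 4.670² = 21.81.
Round up.

n = 22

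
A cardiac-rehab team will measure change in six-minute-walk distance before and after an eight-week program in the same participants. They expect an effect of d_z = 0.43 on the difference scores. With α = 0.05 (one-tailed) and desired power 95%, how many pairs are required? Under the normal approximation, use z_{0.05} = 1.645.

For a paired (one-sample on differences) test: n = ((z_{α} + z_β) / d)².
z_{α} + z_β = 1.645 + 1.645 = 3.290.
n = (3.290 / 0.43)² = 7.651² = 58.54.
Round up.

n = 59 pairs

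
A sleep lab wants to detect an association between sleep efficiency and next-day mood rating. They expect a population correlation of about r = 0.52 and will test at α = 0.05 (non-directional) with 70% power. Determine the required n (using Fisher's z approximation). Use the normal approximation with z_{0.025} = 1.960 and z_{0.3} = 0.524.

n = 22

Fisher's z: C = ½·ln((1+r)/(1−r)) = ½·ln(3.1667) = 0.5763.
n = ((z_{α/2} + z_β)/C)² + 3.
(1.960 + 0.524) / 0.5763 = 2.484 / 0.5763 = 4.310.
n = 4.310² + 3 = 18.58 + 3 = 21.6.
Round up.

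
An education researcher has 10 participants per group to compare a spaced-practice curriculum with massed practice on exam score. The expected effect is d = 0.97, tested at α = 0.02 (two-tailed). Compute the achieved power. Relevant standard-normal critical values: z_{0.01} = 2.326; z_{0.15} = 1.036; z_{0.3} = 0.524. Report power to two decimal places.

For two equal groups, power = Φ(d·√(n/2) − z_{α/2}).
d·√(n/2) = 0.97 × √(10/2) = 0.97 × 2.236 = 2.169.
z_β = 2.169 − 2.326 = -0.157.
Power = Φ(-0.157) = 0.438.

power ≈ 0.44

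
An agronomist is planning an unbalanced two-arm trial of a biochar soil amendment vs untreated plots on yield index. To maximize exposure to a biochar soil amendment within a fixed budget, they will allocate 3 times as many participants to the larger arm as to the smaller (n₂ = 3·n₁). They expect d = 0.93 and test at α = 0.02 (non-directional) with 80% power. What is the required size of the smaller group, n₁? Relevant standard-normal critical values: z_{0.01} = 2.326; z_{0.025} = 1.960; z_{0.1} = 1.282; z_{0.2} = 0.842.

With allocation ratio k = n₂/n₁ = 3, Var(x̄₁−x̄₂) = σ²(1/n₁ + 1/(k·n₁)) = σ²·(k+1)/(k·n₁).
So n₁ = (1 + 1/k)·((z_{α/2} + z_β)/d)² = 1.333 × (3.168/0.93)².
n₁ = 1.333 × 11.60 = 15.5.
Round up: n₁ = 16, giving n₂ = 3 × 16 = 48.

n₁ = 16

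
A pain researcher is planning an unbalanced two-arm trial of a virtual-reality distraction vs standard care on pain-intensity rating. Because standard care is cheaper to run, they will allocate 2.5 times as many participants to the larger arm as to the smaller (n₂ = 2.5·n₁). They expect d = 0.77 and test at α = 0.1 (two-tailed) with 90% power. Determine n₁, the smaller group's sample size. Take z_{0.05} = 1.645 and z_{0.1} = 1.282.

n₁ = 21

With allocation ratio k = n₂/n₁ = 2.5, Var(x̄₁−x̄₂) = σ²(1/n₁ + 1/(k·n₁)) = σ²·(k+1)/(k·n₁).
So n₁ = (1 + 1/k)·((z_{α/2} + z_β)/d)² = 1.400 × (2.927/0.77)².
n₁ = 1.400 × 14.45 = 20.2.
Round up: n₁ = 21, giving n₂ = ⌈2.5 × 21⌉ = ⌈52.5⌉ = 53.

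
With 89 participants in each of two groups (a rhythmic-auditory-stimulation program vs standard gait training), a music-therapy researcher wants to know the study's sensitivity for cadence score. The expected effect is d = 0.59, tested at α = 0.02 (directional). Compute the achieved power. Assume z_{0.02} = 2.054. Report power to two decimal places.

For two equal groups, power = Φ(d·√(n/2) − z_{α}).
d·√(n/2) = 0.59 × √(89/2) = 0.59 × 6.671 = 3.936.
z_β = 3.936 − 2.054 = 1.882.
Power = Φ(1.882) = 0.970.

power ≈ 0.97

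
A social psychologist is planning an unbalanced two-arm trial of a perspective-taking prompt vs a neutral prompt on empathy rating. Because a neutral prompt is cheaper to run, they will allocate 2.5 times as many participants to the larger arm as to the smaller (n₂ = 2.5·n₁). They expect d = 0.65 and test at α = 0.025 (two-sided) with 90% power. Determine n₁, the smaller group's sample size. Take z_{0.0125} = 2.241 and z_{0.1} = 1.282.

n₁ = 42

With allocation ratio k = n₂/n₁ = 2.5, Var(x̄₁−x̄₂) = σ²(1/n₁ + 1/(k·n₁)) = σ²·(k+1)/(k·n₁).
So n₁ = (1 + 1/k)·((z_{α/2} + z_β)/d)² = 1.400 × (3.523/0.65)².
n₁ = 1.400 × 29.38 = 41.1.
Round up: n₁ = 42, giving n₂ = 2.5 × 42 = 105.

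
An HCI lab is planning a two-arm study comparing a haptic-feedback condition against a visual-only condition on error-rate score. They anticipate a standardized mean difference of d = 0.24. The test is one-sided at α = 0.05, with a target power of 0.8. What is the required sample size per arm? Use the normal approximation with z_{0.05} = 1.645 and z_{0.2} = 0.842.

n = 215 per group

For two independent groups with equal n: n = 2·((z_{α} + z_β) / d)².
z_{α} + z_β = 1.645 + 0.842 = 2.487.
n = 2 × (2.487 / 0.24)² = 2 × 10.363² = 2 × 107.38 = 214.8.
Round up to the next whole participant.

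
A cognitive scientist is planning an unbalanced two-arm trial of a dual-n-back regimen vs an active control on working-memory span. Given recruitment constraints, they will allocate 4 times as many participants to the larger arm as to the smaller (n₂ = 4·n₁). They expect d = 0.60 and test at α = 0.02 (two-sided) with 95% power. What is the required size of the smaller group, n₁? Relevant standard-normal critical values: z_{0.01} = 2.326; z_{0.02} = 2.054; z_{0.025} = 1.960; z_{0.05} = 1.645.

With allocation ratio k = n₂/n₁ = 4, Var(x̄₁−x̄₂) = σ²(1/n₁ + 1/(k·n₁)) = σ²·(k+1)/(k·n₁).
So n₁ = (1 + 1/k)·((z_{α/2} + z_β)/d)² = 1.250 × (3.971/0.60)².
n₁ = 1.250 × 43.80 = 54.8.
Round up: n₁ = 55, giving n₂ = 4 × 55 = 220.

n₁ = 55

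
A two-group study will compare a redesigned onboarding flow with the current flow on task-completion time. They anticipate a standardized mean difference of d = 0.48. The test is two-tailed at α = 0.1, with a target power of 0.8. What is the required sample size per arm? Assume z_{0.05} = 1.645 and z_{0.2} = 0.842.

For two independent groups with equal n: n = 2·((z_{α/2} + z_β) / d)².
z_{α/2} + z_β = 1.645 + 0.842 = 2.487.
n = 2 × (2.487 / 0.48)² = 2 × 5.181² = 2 × 26.85 = 53.7.
Round up to the next whole participant.

n = 54 per group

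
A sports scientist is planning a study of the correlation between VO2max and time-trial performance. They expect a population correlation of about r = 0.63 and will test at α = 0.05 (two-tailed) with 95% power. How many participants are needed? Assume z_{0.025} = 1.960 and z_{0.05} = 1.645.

n = 27

Fisher's z: C = ½·ln((1+r)/(1−r)) = ½·ln(4.4054) = 0.7414.
n = ((z_{α/2} + z_β)/C)² + 3.
(1.960 + 1.645) / 0.7414 = 3.605 / 0.7414 = 4.862.
n = 4.862² + 3 = 23.64 + 3 = 26.6.
Round up.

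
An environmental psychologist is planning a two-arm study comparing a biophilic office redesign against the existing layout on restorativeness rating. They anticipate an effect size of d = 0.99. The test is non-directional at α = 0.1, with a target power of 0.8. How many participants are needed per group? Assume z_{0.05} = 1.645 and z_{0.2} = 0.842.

For two independent groups with equal n: n = 2·((z_{α/2} + z_β) / d)².
z_{α/2} + z_β = 1.645 + 0.842 = 2.487.
n = 2 × (2.487 / 0.99)² = 2 × 2.512² = 2 × 6.31 = 12.6.
Round up to the next whole participant.

n = 13 per group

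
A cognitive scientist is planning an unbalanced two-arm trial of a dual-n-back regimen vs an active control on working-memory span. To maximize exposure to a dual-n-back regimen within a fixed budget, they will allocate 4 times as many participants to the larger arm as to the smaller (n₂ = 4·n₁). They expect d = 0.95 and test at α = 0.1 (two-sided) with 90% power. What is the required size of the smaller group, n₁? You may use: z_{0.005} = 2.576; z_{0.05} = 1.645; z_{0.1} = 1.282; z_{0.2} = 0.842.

With allocation ratio k = n₂/n₁ = 4, Var(x̄₁−x̄₂) = σ²(1/n₁ + 1/(k·n₁)) = σ²·(k+1)/(k·n₁).
So n₁ = (1 + 1/k)·((z_{α/2} + z_β)/d)² = 1.250 × (2.927/0.95)².
n₁ = 1.250 × 9.49 = 11.9.
Round up: n₁ = 12, giving n₂ = 4 × 12 = 48.

n₁ = 12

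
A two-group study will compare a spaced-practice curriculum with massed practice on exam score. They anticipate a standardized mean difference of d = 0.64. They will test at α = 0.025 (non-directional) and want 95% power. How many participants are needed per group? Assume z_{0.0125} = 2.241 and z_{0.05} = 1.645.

n = 74 per group

For two independent groups with equal n: n = 2·((z_{α/2} + z_β) / d)².
z_{α/2} + z_β = 2.241 + 1.645 = 3.886.
n = 2 × (3.886 / 0.64)² = 2 × 6.072² = 2 × 36.87 = 73.7.
Round up to the next whole participant.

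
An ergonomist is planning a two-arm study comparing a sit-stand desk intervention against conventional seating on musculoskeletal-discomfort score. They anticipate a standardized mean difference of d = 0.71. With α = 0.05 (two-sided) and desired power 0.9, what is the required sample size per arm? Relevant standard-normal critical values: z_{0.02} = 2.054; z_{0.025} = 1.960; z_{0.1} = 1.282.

n = 42 per group

For two independent groups with equal n: n = 2·((z_{α/2} + z_β) / d)².
z_{α/2} + z_β = 1.960 + 1.282 = 3.242.
n = 2 × (3.242 / 0.71)² = 2 × 4.566² = 2 × 20.85 = 41.7.
Round up to the next whole participant.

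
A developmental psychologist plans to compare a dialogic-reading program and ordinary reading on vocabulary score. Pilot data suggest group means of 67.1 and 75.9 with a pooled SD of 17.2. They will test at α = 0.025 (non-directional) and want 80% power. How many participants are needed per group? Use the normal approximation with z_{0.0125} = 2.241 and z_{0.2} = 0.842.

n = 73 per group

Cohen's d = |M₁ − M₂| / SD_pooled = |67.1 − 75.9| / 17.2 = 8.8 / 17.2 = 0.512.
For two independent groups with equal n: n = 2·((z_{α/2} + z_β) / d)².
z_{α/2} + z_β = 2.241 + 0.842 = 3.083.
n = 2 × (3.083 / 0.512)² = 2 × 6.021² = 2 × 36.26 = 72.5.
Round up to the next whole participant.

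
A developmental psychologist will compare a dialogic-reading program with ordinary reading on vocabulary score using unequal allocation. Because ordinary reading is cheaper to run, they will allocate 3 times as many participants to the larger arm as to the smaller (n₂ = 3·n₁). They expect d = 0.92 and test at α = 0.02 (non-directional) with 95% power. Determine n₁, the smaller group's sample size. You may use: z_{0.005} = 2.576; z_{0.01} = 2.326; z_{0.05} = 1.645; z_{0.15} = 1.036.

n₁ = 25

With allocation ratio k = n₂/n₁ = 3, Var(x̄₁−x̄₂) = σ²(1/n₁ + 1/(k·n₁)) = σ²·(k+1)/(k·n₁).
So n₁ = (1 + 1/k)·((z_{α/2} + z_β)/d)² = 1.333 × (3.971/0.92)².
n₁ = 1.333 × 18.63 = 24.8.
Round up: n₁ = 25, giving n₂ = 3 × 25 = 75.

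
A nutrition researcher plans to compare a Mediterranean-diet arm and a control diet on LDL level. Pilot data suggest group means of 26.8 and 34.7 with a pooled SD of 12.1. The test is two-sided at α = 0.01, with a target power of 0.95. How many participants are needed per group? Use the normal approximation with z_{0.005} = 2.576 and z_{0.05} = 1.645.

Cohen's d = |M₁ − M₂| / SD_pooled = |26.8 − 34.7| / 12.1 = 7.9 / 12.1 = 0.653.
For two independent groups with equal n: n = 2·((z_{α/2} + z_β) / d)².
z_{α/2} + z_β = 2.576 + 1.645 = 4.221.
n = 2 × (4.221 / 0.653)² = 2 × 6.464² = 2 × 41.78 = 83.6.
Round up to the next whole participant.

n = 84 per group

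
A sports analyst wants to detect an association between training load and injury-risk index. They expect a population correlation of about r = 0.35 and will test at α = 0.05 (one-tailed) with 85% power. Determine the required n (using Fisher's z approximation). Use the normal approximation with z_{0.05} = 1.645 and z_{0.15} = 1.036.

Fisher's z: C = ½·ln((1+r)/(1−r)) = ½·ln(2.0769) = 0.3654.
n = ((z_{α} + z_β)/C)² + 3.
(1.645 + 1.036) / 0.3654 = 2.681 / 0.3654 = 7.337.
n = 7.337² + 3 = 53.83 + 3 = 56.8.
Round up.

n = 57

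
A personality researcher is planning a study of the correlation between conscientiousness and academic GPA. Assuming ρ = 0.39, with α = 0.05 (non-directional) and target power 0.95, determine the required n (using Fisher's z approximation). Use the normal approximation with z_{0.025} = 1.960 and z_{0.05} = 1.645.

n = 80

Fisher's z: C = ½·ln((1+r)/(1−r)) = ½·ln(2.2787) = 0.4118.
n = ((z_{α/2} + z_β)/C)² + 3.
(1.960 + 1.645) / 0.4118 = 3.605 / 0.4118 = 8.754.
n = 8.754² + 3 = 76.64 + 3 = 79.6.
Round up.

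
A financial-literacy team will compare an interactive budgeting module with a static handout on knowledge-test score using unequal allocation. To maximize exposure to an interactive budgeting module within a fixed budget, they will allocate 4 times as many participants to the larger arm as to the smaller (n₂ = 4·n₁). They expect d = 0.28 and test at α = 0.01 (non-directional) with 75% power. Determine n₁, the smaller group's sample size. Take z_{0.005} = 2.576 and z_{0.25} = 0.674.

With allocation ratio k = n₂/n₁ = 4, Var(x̄₁−x̄₂) = σ²(1/n₁ + 1/(k·n₁)) = σ²·(k+1)/(k·n₁).
So n₁ = (1 + 1/k)·((z_{α/2} + z_β)/d)² = 1.250 × (3.250/0.28)².
n₁ = 1.250 × 134.73 = 168.4.
Round up: n₁ = 169, giving n₂ = 4 × 169 = 676.

n₁ = 169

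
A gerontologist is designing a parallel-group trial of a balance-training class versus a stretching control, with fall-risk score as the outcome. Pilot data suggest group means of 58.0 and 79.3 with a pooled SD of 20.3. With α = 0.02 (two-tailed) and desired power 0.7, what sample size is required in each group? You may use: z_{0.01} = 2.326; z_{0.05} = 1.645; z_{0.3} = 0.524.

n = 15 per group

Cohen's d = |M₁ − M₂| / SD_pooled = |58.0 − 79.3| / 20.3 = 21.3 / 20.3 = 1.049.
For two independent groups with equal n: n = 2·((z_{α/2} + z_β) / d)².
z_{α/2} + z_β = 2.326 + 0.524 = 2.850.
n = 2 × (2.850 / 1.049)² = 2 × 2.717² = 2 × 7.38 = 14.8.
Round up to the next whole participant.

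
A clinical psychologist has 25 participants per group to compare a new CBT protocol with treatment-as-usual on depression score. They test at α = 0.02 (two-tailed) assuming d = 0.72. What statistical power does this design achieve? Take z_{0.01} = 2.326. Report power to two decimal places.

power ≈ 0.59

For two equal groups, power = Φ(d·√(n/2) − z_{α/2}).
d·√(n/2) = 0.72 × √(25/2) = 0.72 × 3.536 = 2.546.
z_β = 2.546 − 2.326 = 0.220.
Power = Φ(0.220) = 0.587.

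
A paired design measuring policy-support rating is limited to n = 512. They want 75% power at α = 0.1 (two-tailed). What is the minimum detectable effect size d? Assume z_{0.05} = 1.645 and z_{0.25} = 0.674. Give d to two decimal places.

For a single sample (or paired design) of n = 512: d_min = (z_{α/2} + z_β)/√n.
z-sum = 1.645 + 0.674 = 2.319.
d_min = 2.319 / √512 = 2.319 / 22.627 = 0.102.

d_min ≈ 0.10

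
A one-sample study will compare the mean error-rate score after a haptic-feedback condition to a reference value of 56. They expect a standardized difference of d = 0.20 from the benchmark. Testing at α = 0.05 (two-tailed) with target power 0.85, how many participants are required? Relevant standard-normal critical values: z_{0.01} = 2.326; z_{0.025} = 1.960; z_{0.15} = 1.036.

For a one-sample test: n = ((z_{α/2} + z_β) / d)².
z_{α/2} + z_β = 1.960 + 1.036 = 2.996.
n = (2.996 / 0.20)² = 14.980² = 224.40.
Round up.

n = 225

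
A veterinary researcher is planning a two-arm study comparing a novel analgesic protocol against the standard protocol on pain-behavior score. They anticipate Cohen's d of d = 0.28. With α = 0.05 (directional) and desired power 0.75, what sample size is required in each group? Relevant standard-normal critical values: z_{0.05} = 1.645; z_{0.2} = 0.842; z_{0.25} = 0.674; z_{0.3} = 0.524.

n = 138 per group

For two independent groups with equal n: n = 2·((z_{α} + z_β) / d)².
z_{α} + z_β = 1.645 + 0.674 = 2.319.
n = 2 × (2.319 / 0.28)² = 2 × 8.282² = 2 × 68.59 = 137.2.
Round up to the next whole participant.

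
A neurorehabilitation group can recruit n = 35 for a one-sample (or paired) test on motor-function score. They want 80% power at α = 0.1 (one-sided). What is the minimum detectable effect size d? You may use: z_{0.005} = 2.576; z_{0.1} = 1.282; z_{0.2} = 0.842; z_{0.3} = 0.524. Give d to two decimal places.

For a single sample (or paired design) of n = 35: d_min = (z_{α} + z_β)/√n.
z-sum = 1.282 + 0.842 = 2.124.
d_min = 2.124 / √35 = 2.124 / 5.916 = 0.359.

d_min ≈ 0.36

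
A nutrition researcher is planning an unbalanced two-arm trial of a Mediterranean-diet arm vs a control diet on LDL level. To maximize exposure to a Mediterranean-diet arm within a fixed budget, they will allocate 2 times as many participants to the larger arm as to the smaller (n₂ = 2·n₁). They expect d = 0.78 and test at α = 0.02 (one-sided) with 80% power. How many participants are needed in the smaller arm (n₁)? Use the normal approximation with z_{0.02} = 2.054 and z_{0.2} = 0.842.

n₁ = 21

With allocation ratio k = n₂/n₁ = 2, Var(x̄₁−x̄₂) = σ²(1/n₁ + 1/(k·n₁)) = σ²·(k+1)/(k·n₁).
So n₁ = (1 + 1/k)·((z_{α} + z_β)/d)² = 1.500 × (2.896/0.78)².
n₁ = 1.500 × 13.79 = 20.7.
Round up: n₁ = 21, giving n₂ = 2 × 21 = 42.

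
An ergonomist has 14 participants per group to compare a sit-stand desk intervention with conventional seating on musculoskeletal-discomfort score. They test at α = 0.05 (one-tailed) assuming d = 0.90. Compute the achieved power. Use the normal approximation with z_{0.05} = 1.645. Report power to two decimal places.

power ≈ 0.77

For two equal groups, power = Φ(d·√(n/2) − z_{α}).
d·√(n/2) = 0.90 × √(14/2) = 0.90 × 2.646 = 2.381.
z_β = 2.381 − 1.645 = 0.736.
Power = Φ(0.736) = 0.769.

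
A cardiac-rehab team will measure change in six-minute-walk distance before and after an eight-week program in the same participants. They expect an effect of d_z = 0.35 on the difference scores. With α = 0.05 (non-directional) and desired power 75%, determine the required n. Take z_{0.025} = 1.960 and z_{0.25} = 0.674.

n = 57 pairs

For a paired (one-sample on differences) test: n = ((z_{α/2} + z_β) / d)².
z_{α/2} + z_β = 1.960 + 0.674 = 2.634.
n = (2.634 / 0.35)² = 7.526² = 56.64.
Round up.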